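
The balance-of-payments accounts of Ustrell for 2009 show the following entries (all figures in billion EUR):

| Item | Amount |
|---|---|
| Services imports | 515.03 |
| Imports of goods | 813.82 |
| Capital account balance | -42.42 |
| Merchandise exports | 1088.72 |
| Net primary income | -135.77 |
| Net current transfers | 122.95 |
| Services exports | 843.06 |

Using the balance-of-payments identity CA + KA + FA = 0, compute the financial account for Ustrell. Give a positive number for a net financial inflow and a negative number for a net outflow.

Goods balance = 1088.72 - 813.82 = 274.90
Services balance = 843.06 - 515.03 = 328.03
Trade balance (goods + services) = 274.90 + 328.03 = 602.93
Net primary income = -135.77
Net secondary income = 122.95
Current account = 602.93 + (-135.77) + 122.95 = 590.11
Financial account = -(590.11 + (-42.42)) = -547.69

-547.69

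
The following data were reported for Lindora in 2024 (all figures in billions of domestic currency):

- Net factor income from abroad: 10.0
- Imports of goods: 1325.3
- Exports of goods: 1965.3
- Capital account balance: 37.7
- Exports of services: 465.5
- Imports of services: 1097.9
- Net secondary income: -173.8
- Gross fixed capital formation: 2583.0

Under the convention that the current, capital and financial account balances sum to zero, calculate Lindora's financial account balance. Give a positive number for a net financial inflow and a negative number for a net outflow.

Goods balance = 1965.3 - 1325.3 = 640.0
Services balance = 465.5 - 1097.9 = -632.4
Trade balance (goods + services) = 640.0 + (-632.4) = 7.6
Net primary income = 10.0
Net secondary income = -173.8
Current account = 7.6 + 10.0 + (-173.8) = -156.2
Financial account = -(-156.2 + 37.7) = 118.5

118.5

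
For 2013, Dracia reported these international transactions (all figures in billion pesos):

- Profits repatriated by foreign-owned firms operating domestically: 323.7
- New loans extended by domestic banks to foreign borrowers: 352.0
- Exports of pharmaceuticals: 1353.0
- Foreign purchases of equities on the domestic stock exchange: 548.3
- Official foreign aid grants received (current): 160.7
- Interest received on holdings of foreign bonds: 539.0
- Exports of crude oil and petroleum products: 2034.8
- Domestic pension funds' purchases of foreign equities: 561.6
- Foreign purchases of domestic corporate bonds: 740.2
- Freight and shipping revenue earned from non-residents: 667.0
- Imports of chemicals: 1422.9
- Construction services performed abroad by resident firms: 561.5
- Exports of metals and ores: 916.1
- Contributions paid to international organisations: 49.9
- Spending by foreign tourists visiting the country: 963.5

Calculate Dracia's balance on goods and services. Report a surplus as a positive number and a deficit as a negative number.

5073.0

Goods: 916.1 - 1422.9 + 1353.0 + 2034.8 = 2881.0
Services: 667.0 + 561.5 + 963.5 = 2192.0
Trade balance = 2881.0 + 2192.0 = 5073.0
(Excluded from the trade balance — primary income: profits repatriated by foreign-owned firms operating domestically 323.7, interest received on holdings of foreign bonds 539.0; financial account: new loans extended by domestic banks to foreign borrowers 352.0, foreign purchases of equities on the domestic stock exchange 548.3, domestic pension funds' purchases of foreign equities 561.6, foreign purchases of domestic corporate bonds 740.2; secondary income: official foreign aid grants received (current) 160.7, contributions paid to international organisations 49.9.)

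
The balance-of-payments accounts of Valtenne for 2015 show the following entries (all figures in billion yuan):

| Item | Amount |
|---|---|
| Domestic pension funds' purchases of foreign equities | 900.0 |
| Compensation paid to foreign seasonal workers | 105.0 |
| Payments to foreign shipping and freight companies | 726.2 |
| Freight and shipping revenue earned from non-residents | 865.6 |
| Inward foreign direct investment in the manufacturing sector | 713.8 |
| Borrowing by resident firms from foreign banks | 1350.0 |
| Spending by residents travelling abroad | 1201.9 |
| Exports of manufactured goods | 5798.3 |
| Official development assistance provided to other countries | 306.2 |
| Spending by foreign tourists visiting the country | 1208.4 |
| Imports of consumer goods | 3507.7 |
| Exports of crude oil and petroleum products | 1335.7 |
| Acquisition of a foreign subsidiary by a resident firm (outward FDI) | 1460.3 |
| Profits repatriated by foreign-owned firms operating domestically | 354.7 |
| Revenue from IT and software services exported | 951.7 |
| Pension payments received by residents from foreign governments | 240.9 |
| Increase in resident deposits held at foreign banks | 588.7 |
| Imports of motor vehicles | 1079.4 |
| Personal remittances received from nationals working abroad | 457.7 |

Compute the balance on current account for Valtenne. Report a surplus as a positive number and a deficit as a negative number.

Goods: 5798.3 + 1335.7 - 3507.7 - 1079.4 = 2546.9
Services: -726.2 + 865.6 + 951.7 - 1201.9 + 1208.4 = 1097.6
Primary income: -354.7 - 105.0 = -459.7
Secondary income: 457.7 + 240.9 - 306.2 = 392.4
Current account = 2546.9 + 1097.6 + (-459.7) + 392.4 = 3577.2
(Excluded from the current account — financial account: domestic pension funds' purchases of foreign equities 900.0, inward foreign direct investment in the manufacturing sector 713.8, borrowing by resident firms from foreign banks 1350.0, acquisition of a foreign subsidiary by a resident firm (outward FDI) 1460.3, increase in resident deposits held at foreign banks 588.7.)

3577.2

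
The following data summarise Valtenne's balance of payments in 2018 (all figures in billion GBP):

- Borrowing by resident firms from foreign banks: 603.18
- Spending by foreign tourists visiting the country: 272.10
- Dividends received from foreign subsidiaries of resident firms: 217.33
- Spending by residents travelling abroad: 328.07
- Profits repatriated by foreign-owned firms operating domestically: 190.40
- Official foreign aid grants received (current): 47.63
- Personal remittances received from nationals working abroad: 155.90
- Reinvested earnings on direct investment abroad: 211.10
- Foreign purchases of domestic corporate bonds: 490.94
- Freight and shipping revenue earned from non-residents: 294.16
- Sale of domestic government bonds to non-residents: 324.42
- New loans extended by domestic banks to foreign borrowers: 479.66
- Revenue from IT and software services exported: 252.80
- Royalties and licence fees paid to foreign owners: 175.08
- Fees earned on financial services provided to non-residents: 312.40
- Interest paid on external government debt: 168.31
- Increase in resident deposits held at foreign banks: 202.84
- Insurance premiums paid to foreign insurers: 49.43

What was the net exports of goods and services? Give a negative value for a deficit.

Services: -49.43 + 252.80 - 328.07 + 312.40 - 175.08 + 294.16 + 272.10 = 578.88
Trade balance = 0.00 + 578.88 = 578.88
(Excluded from the trade balance — financial account: borrowing by resident firms from foreign banks 603.18, foreign purchases of domestic corporate bonds 490.94, sale of domestic government bonds to non-residents 324.42, new loans extended by domestic banks to foreign borrowers 479.66, increase in resident deposits held at foreign banks 202.84; primary income: dividends received from foreign subsidiaries of resident firms 217.33, profits repatriated by foreign-owned firms operating domestically 190.40, reinvested earnings on direct investment abroad 211.10, interest paid on external government debt 168.31; secondary income: official foreign aid grants received (current) 47.63, personal remittances received from nationals working abroad 155.90.)

578.88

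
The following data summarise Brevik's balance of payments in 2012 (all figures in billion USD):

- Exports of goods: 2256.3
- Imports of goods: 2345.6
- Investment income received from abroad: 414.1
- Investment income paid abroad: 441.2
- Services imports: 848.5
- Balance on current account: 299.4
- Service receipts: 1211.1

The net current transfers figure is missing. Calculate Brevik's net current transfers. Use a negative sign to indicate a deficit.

Current account = goods balance + services balance + net primary income + net secondary income
Sum of the known components = 246.2
Net current transfers = CA - (known components) = 299.4 - 246.2 = 53.2

53.2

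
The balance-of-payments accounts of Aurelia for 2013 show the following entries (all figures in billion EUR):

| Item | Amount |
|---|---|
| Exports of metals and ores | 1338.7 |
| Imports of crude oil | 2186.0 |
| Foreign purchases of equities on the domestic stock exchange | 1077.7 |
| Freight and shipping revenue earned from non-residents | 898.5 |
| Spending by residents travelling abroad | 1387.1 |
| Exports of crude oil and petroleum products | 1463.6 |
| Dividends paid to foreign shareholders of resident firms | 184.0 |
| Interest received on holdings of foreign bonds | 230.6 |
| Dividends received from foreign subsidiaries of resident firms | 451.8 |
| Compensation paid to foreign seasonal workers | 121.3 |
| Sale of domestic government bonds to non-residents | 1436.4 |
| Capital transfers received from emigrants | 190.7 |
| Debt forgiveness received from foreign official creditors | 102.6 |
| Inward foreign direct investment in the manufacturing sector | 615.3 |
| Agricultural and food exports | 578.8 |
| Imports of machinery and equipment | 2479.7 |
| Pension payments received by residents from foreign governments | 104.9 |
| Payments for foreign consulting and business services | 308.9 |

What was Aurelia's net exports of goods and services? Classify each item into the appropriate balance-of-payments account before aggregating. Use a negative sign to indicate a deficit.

-2082.1

Goods: 578.8 - 2186.0 + 1463.6 + 1338.7 - 2479.7 = -1284.6
Services: -1387.1 + 898.5 - 308.9 = -797.5
Trade balance = -1284.6 + (-797.5) = -2082.1
(Excluded from the trade balance — financial account: foreign purchases of equities on the domestic stock exchange 1077.7, sale of domestic government bonds to non-residents 1436.4, inward foreign direct investment in the manufacturing sector 615.3; primary income: dividends paid to foreign shareholders of resident firms 184.0, interest received on holdings of foreign bonds 230.6, dividends received from foreign subsidiaries of resident firms 451.8, compensation paid to foreign seasonal workers 121.3; capital account: capital transfers received from emigrants 190.7, debt forgiveness received from foreign official creditors 102.6; secondary income: pension payments received by residents from foreign governments 104.9.)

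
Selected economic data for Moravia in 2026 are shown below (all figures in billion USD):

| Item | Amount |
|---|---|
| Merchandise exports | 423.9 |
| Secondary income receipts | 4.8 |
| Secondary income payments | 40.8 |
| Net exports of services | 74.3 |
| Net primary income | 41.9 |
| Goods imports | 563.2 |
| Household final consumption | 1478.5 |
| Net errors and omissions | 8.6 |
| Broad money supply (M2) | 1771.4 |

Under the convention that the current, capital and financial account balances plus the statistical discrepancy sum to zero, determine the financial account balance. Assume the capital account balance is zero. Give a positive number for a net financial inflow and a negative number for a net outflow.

50.5

Goods balance = 423.9 - 563.2 = -139.3
Services balance = 74.3
Trade balance (goods + services) = -139.3 + 74.3 = -65.0
Net primary income = 41.9
Net secondary income = 4.8 - 40.8 = -36.0
Current account = -65.0 + 41.9 + (-36.0) = -59.1
Financial account = -(-59.1 + 8.6) = 50.5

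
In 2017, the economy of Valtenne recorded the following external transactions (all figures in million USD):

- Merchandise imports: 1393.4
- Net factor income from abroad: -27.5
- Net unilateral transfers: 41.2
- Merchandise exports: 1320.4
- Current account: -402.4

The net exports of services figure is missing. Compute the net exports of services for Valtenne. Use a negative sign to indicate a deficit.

Current account = goods balance + services balance + net primary income + net secondary income
Sum of the known components = -59.3
Net exports of services = CA - (known components) = -402.4 - (-59.3) = -343.1

-343.1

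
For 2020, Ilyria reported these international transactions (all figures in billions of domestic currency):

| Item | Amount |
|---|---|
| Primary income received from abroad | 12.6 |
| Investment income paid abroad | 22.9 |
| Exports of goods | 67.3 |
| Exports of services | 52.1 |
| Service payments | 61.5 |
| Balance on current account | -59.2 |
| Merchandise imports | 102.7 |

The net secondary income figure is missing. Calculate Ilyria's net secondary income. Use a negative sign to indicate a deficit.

Current account = goods balance + services balance + net primary income + net secondary income
Sum of the known components = -55.1
Net secondary income = CA - (known components) = -59.2 - (-55.1) = -4.1

-4.1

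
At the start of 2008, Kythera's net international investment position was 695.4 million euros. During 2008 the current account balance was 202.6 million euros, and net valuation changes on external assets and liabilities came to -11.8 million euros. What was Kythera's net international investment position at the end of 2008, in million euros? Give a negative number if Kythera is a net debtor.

Change in NIIP = current account + net valuation change = 202.6 + (-11.8) = 190.8
End-of-year NIIP = 695.4 + 190.8 = 886.2

886.2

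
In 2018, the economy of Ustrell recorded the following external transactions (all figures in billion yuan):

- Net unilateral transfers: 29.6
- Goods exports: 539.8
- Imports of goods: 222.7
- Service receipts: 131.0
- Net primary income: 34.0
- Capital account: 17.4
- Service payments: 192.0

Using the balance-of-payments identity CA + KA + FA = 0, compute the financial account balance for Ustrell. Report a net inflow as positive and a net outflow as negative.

-337.1

Goods balance = 539.8 - 222.7 = 317.1
Services balance = 131.0 - 192.0 = -61.0
Trade balance (goods + services) = 317.1 + (-61.0) = 256.1
Net primary income = 34.0
Net secondary income = 29.6
Current account = 256.1 + 34.0 + 29.6 = 319.7
Financial account = -(319.7 + 17.4) = -337.1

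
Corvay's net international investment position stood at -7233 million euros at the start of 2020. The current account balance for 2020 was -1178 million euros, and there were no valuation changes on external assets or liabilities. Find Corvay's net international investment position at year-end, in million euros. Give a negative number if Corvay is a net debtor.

With no valuation effects, change in NIIP = current account = -1178
End-of-year NIIP = -7233 + (-1178) = -8411

-8411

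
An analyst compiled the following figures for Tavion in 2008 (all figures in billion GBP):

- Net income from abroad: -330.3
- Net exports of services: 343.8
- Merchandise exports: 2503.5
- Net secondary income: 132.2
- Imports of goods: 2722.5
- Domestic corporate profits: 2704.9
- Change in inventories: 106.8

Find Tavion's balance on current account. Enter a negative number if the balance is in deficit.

-73.3

Goods balance = 2503.5 - 2722.5 = -219.0
Services balance = 343.8
Trade balance (goods + services) = -219.0 + 343.8 = 124.8
Net primary income = -330.3
Net secondary income = 132.2
Current account = 124.8 + (-330.3) + 132.2 = -73.3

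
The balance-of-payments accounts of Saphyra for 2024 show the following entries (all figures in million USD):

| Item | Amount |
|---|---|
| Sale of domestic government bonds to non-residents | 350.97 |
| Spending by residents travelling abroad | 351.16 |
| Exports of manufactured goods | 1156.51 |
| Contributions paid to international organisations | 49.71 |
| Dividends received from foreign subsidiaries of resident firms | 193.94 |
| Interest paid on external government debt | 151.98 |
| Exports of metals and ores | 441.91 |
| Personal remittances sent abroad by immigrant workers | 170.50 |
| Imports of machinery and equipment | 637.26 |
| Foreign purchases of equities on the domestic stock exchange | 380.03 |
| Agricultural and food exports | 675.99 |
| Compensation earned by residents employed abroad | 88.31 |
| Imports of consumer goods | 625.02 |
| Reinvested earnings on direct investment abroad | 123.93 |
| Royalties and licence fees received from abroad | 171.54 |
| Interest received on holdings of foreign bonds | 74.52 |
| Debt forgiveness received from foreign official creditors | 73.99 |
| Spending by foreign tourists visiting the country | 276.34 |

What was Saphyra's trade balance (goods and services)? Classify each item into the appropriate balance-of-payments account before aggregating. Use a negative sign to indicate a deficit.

Goods: -637.26 + 441.91 + 675.99 - 625.02 + 1156.51 = 1012.13
Services: 276.34 - 351.16 + 171.54 = 96.72
Trade balance = 1012.13 + 96.72 = 1108.85
(Excluded from the trade balance — financial account: sale of domestic government bonds to non-residents 350.97, foreign purchases of equities on the domestic stock exchange 380.03; secondary income: contributions paid to international organisations 49.71, personal remittances sent abroad by immigrant workers 170.50; primary income: dividends received from foreign subsidiaries of resident firms 193.94, interest paid on external government debt 151.98, compensation earned by residents employed abroad 88.31, reinvested earnings on direct investment abroad 123.93, interest received on holdings of foreign bonds 74.52; capital account: debt forgiveness received from foreign official creditors 73.99.)

1108.85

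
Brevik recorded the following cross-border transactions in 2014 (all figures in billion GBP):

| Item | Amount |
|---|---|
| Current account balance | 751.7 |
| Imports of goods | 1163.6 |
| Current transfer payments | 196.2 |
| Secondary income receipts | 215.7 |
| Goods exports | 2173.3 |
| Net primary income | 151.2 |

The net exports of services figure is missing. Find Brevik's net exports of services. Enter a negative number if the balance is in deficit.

-428.7

Current account = goods balance + services balance + net primary income + net secondary income
Sum of the known components = 1180.4
Net exports of services = CA - (known components) = 751.7 - 1180.4 = -428.7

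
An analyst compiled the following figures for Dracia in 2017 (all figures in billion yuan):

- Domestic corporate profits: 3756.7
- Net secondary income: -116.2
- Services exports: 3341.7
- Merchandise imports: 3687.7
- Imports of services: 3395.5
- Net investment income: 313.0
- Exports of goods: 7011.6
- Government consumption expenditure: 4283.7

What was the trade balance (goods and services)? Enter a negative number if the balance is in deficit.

Goods balance = 7011.6 - 3687.7 = 3323.9
Services balance = 3341.7 - 3395.5 = -53.8
Trade balance (goods + services) = 3323.9 + (-53.8) = 3270.1

3270.1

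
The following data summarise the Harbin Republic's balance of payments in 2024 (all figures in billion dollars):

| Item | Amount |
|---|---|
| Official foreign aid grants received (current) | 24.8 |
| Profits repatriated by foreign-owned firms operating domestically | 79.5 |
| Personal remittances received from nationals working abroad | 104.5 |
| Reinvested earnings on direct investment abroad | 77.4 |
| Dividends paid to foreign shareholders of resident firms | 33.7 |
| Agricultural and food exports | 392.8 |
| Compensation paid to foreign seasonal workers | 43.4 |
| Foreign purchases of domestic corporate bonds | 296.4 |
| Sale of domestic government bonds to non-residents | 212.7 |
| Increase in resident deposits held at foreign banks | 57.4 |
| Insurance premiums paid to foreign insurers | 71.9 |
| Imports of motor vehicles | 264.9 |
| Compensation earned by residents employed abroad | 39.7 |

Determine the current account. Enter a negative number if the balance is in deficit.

Goods: 392.8 - 264.9 = 127.9
Services: -71.9
Primary income: -33.7 - 79.5 + 39.7 + 77.4 - 43.4 = -39.5
Secondary income: 24.8 + 104.5 = 129.3
Current account = 127.9 + (-71.9) + (-39.5) + 129.3 = 145.8
(Excluded from the current account — financial account: foreign purchases of domestic corporate bonds 296.4, sale of domestic government bonds to non-residents 212.7, increase in resident deposits held at foreign banks 57.4.)

145.8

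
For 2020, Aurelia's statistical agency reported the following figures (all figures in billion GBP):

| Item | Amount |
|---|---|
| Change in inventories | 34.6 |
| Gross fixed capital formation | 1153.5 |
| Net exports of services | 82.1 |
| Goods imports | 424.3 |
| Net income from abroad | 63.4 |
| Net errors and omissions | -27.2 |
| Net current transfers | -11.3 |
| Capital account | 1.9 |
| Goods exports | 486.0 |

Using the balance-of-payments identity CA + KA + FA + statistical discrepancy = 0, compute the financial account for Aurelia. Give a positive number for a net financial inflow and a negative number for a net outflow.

Goods balance = 486.0 - 424.3 = 61.7
Services balance = 82.1
Trade balance (goods + services) = 61.7 + 82.1 = 143.8
Net primary income = 63.4
Net secondary income = -11.3
Current account = 143.8 + 63.4 + (-11.3) = 195.9
Financial account = -(195.9 + 1.9 + (-27.2)) = -170.6

-170.6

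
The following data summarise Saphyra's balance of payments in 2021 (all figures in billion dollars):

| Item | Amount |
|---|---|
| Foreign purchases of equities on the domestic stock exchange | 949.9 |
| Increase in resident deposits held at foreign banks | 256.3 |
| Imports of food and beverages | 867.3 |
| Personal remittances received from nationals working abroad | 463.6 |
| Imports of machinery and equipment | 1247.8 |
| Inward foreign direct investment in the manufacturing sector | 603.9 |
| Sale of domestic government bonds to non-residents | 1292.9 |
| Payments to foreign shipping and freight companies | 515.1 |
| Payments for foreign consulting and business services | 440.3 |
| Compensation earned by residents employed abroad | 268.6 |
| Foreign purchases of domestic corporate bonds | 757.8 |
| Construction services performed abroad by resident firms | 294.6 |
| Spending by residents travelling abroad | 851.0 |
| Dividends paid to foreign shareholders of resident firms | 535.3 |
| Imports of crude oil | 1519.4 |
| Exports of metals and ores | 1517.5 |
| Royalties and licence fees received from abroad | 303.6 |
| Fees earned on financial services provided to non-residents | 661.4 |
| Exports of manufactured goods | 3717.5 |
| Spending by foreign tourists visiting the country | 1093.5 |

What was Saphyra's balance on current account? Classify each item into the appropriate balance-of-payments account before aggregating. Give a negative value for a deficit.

Goods: -867.3 + 3717.5 + 1517.5 - 1519.4 - 1247.8 = 1600.5
Services: -851.0 + 1093.5 - 440.3 + 294.6 - 515.1 + 661.4 + 303.6 = 546.7
Primary income: -535.3 + 268.6 = -266.7
Secondary income: 463.6
Current account = 1600.5 + 546.7 + (-266.7) + 463.6 = 2344.1
(Excluded from the current account — financial account: foreign purchases of equities on the domestic stock exchange 949.9, increase in resident deposits held at foreign banks 256.3, inward foreign direct investment in the manufacturing sector 603.9, sale of domestic government bonds to non-residents 1292.9, foreign purchases of domestic corporate bonds 757.8.)

2344.1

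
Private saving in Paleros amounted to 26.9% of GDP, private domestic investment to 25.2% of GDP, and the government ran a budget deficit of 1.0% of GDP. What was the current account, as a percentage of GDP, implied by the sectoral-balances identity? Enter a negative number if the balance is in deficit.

0.7

By the sectoral-balances identity, CA = (S_private - I) + (T - G).
Private balance = 26.9 - 25.2 = 1.7
Government balance (T - G) = -1.0
CA = 1.7 + (-1.0) = 0.7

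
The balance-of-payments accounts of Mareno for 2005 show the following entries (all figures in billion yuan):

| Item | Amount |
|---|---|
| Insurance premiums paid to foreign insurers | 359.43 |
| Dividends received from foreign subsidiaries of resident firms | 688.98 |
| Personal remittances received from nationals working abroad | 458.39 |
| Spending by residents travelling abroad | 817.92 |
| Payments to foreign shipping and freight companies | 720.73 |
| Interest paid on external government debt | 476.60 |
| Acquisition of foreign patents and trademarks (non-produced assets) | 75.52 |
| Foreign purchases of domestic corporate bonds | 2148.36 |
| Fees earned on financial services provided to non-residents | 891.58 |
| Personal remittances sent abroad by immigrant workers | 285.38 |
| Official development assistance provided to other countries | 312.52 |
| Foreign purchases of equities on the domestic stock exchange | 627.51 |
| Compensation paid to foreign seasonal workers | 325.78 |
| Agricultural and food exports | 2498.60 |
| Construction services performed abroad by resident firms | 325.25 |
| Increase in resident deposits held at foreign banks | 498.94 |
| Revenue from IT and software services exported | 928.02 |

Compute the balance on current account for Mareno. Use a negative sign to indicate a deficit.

Goods: 2498.60
Services: 891.58 - 359.43 + 928.02 + 325.25 - 720.73 - 817.92 = 246.77
Primary income: -476.60 + 688.98 - 325.78 = -113.40
Secondary income: -312.52 - 285.38 + 458.39 = -139.51
Current account = 2498.60 + 246.77 + (-113.40) + (-139.51) = 2492.46
(Excluded from the current account — capital account: acquisition of foreign patents and trademarks (non-produced assets) 75.52; financial account: foreign purchases of domestic corporate bonds 2148.36, foreign purchases of equities on the domestic stock exchange 627.51, increase in resident deposits held at foreign banks 498.94.)

2492.46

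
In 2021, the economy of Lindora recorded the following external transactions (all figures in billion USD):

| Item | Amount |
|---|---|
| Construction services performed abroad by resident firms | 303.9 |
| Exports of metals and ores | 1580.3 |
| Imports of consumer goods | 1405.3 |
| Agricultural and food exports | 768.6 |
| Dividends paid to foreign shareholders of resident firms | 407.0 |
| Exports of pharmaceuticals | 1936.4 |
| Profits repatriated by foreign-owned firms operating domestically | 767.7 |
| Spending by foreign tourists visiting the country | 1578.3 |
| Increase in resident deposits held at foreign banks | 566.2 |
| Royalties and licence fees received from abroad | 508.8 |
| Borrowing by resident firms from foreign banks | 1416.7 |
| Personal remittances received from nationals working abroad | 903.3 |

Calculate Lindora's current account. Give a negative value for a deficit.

4999.6

Goods: 768.6 + 1580.3 + 1936.4 - 1405.3 = 2880.0
Services: 508.8 + 1578.3 + 303.9 = 2391.0
Primary income: -407.0 - 767.7 = -1174.7
Secondary income: 903.3
Current account = 2880.0 + 2391.0 + (-1174.7) + 903.3 = 4999.6
(Excluded from the current account — financial account: increase in resident deposits held at foreign banks 566.2, borrowing by resident firms from foreign banks 1416.7.)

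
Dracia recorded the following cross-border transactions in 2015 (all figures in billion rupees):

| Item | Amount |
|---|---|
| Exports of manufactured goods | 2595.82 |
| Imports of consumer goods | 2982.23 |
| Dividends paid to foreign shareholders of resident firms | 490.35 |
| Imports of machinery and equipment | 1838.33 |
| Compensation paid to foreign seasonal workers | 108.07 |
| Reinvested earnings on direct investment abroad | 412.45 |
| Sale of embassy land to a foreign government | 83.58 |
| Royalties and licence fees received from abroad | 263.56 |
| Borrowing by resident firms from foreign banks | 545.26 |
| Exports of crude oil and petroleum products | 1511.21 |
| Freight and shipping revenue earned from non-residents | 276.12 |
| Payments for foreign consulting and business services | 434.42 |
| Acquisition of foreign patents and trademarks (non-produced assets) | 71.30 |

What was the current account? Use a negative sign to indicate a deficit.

Goods: -1838.33 + 2595.82 - 2982.23 + 1511.21 = -713.53
Services: 263.56 + 276.12 - 434.42 = 105.26
Primary income: -108.07 + 412.45 - 490.35 = -185.97
Current account = (-713.53) + 105.26 + (-185.97) = -794.24
(Excluded from the current account — capital account: sale of embassy land to a foreign government 83.58, acquisition of foreign patents and trademarks (non-produced assets) 71.30; financial account: borrowing by resident firms from foreign banks 545.26.)

-794.24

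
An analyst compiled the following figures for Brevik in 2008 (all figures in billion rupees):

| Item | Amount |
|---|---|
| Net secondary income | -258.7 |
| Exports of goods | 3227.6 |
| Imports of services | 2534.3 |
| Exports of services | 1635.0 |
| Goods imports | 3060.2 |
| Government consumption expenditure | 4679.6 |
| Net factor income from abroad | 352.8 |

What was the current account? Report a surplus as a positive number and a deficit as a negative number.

Goods balance = 3227.6 - 3060.2 = 167.4
Services balance = 1635.0 - 2534.3 = -899.3
Trade balance (goods + services) = 167.4 + (-899.3) = -731.9
Net primary income = 352.8
Net secondary income = -258.7
Current account = -731.9 + 352.8 + (-258.7) = -637.8

-637.8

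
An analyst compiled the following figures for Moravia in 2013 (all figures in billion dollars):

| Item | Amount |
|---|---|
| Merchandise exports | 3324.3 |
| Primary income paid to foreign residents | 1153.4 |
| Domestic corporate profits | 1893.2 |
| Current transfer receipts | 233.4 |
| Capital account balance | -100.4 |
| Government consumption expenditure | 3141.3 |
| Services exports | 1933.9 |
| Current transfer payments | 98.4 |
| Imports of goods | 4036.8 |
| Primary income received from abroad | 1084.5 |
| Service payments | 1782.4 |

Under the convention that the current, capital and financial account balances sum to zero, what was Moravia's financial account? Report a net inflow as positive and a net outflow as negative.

595.3

Goods balance = 3324.3 - 4036.8 = -712.5
Services balance = 1933.9 - 1782.4 = 151.5
Trade balance (goods + services) = -712.5 + 151.5 = -561.0
Net primary income = 1084.5 - 1153.4 = -68.9
Net secondary income = 233.4 - 98.4 = 135.0
Current account = -561.0 + (-68.9) + 135.0 = -494.9
Financial account = -(-494.9 + (-100.4)) = 595.3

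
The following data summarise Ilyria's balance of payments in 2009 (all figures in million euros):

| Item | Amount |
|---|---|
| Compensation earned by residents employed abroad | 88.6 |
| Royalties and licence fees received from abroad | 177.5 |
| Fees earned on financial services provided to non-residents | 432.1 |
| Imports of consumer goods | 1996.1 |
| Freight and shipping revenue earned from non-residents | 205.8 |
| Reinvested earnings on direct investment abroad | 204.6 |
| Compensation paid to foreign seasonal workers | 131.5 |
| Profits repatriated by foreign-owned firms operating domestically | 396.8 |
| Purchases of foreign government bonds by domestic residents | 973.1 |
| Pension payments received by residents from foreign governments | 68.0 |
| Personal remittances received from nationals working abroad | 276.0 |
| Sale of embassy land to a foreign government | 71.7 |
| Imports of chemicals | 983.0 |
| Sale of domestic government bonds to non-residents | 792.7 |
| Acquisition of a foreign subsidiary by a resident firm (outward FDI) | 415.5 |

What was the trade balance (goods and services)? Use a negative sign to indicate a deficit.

Goods: -1996.1 - 983.0 = -2979.1
Services: 432.1 + 205.8 + 177.5 = 815.4
Trade balance = -2979.1 + 815.4 = -2163.7
(Excluded from the trade balance — primary income: compensation earned by residents employed abroad 88.6, reinvested earnings on direct investment abroad 204.6, compensation paid to foreign seasonal workers 131.5, profits repatriated by foreign-owned firms operating domestically 396.8; financial account: purchases of foreign government bonds by domestic residents 973.1, sale of domestic government bonds to non-residents 792.7, acquisition of a foreign subsidiary by a resident firm (outward FDI) 415.5; secondary income: pension payments received by residents from foreign governments 68.0, personal remittances received from nationals working abroad 276.0; capital account: sale of embassy land to a foreign government 71.7.)

-2163.7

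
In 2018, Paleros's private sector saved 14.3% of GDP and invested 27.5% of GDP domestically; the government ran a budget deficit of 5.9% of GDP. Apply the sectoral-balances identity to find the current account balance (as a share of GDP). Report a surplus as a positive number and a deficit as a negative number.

-19.1

By the sectoral-balances identity, CA = (S_private - I) + (T - G).
Private balance = 14.3 - 27.5 = -13.2
Government balance (T - G) = -5.9
CA = -13.2 + (-5.9) = -19.1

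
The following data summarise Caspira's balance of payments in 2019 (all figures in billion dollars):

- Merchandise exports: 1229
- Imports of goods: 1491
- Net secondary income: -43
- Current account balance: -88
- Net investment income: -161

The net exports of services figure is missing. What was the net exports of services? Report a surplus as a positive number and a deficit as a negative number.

378

Current account = goods balance + services balance + net primary income + net secondary income
Sum of the known components = -466
Net exports of services = CA - (known components) = -88 - (-466) = 378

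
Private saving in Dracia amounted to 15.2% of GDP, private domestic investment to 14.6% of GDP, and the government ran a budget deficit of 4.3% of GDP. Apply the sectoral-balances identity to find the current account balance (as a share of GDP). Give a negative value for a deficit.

-3.7

By the sectoral-balances identity, CA = (S_private - I) + (T - G).
Private balance = 15.2 - 14.6 = 0.6
Government balance (T - G) = -4.3
CA = 0.6 + (-4.3) = -3.7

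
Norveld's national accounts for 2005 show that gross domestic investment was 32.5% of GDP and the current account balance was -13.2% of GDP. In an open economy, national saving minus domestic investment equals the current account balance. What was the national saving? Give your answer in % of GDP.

19.3

S - I = CA (net lending to the rest of the world).
S = I + CA = 32.5 + (-13.2) = 19.3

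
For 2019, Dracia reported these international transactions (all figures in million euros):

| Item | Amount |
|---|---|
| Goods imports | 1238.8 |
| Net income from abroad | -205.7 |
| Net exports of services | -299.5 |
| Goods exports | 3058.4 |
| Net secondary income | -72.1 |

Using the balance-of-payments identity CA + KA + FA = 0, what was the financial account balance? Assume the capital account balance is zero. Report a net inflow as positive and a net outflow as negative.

Goods balance = 3058.4 - 1238.8 = 1819.6
Services balance = -299.5
Trade balance (goods + services) = 1819.6 + (-299.5) = 1520.1
Net primary income = -205.7
Net secondary income = -72.1
Current account = 1520.1 + (-205.7) + (-72.1) = 1242.3
Financial account = -(1242.3) = -1242.3

-1242.3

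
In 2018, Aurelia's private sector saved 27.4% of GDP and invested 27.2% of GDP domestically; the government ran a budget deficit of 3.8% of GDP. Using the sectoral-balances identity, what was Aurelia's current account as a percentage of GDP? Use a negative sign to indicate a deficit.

By the sectoral-balances identity, CA = (S_private - I) + (T - G).
Private balance = 27.4 - 27.2 = 0.2
Government balance (T - G) = -3.8
CA = 0.2 + (-3.8) = -3.6

-3.6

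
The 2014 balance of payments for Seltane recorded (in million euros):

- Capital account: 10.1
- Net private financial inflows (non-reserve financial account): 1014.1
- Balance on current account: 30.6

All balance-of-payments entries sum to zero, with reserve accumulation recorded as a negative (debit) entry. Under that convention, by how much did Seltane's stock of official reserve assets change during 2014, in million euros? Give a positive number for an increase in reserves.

Official reserve transactions balance = -(30.6 + 10.1 + 1014.1) = -1054.8
An accumulation of reserves is recorded as a debit (negative entry), so the change in the stock of reserves is the negative of that balance.
Change in official reserves = -(-1054.8) = 1054.8

1054.8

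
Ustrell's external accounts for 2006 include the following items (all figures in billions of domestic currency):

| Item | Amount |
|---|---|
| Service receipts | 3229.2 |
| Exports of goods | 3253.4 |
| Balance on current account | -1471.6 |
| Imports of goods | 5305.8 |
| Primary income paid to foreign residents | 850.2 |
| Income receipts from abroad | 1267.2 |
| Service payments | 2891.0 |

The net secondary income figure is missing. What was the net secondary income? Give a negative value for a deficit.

Current account = goods balance + services balance + net primary income + net secondary income
Sum of the known components = -1297.2
Net secondary income = CA - (known components) = -1471.6 - (-1297.2) = -174.4

-174.4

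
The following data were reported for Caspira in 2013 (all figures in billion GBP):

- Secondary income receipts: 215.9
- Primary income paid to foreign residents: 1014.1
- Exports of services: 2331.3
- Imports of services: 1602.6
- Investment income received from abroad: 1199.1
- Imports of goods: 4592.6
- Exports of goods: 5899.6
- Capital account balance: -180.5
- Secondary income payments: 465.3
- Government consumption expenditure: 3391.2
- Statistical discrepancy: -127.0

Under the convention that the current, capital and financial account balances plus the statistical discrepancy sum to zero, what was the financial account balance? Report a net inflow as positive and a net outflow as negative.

Goods balance = 5899.6 - 4592.6 = 1307.0
Services balance = 2331.3 - 1602.6 = 728.7
Trade balance (goods + services) = 1307.0 + 728.7 = 2035.7
Net primary income = 1199.1 - 1014.1 = 185.0
Net secondary income = 215.9 - 465.3 = -249.4
Current account = 2035.7 + 185.0 + (-249.4) = 1971.3
Financial account = -(1971.3 + (-180.5) + (-127.0)) = -1663.8

-1663.8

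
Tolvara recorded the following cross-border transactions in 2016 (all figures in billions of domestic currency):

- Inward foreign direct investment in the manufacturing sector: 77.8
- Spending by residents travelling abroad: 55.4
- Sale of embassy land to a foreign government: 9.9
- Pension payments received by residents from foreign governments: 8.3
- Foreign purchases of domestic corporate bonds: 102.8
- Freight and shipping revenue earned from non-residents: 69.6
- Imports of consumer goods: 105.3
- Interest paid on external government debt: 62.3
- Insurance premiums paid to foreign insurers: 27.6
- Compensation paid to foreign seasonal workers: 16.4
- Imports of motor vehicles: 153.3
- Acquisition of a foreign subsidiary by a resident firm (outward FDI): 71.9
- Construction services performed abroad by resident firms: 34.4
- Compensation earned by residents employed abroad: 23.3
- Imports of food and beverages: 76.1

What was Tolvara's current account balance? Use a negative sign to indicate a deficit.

-360.8

Goods: -105.3 - 153.3 - 76.1 = -334.7
Services: -55.4 + 34.4 + 69.6 - 27.6 = 21.0
Primary income: -16.4 + 23.3 - 62.3 = -55.4
Secondary income: 8.3
Current account = (-334.7) + 21.0 + (-55.4) + 8.3 = -360.8
(Excluded from the current account — financial account: inward foreign direct investment in the manufacturing sector 77.8, foreign purchases of domestic corporate bonds 102.8, acquisition of a foreign subsidiary by a resident firm (outward FDI) 71.9; capital account: sale of embassy land to a foreign government 9.9.)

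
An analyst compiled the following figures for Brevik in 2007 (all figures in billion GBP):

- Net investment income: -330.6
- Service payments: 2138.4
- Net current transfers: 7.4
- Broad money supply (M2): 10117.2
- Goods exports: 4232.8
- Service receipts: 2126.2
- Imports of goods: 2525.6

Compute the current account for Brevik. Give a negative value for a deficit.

1371.8

Goods balance = 4232.8 - 2525.6 = 1707.2
Services balance = 2126.2 - 2138.4 = -12.2
Trade balance (goods + services) = 1707.2 + (-12.2) = 1695.0
Net primary income = -330.6
Net secondary income = 7.4
Current account = 1695.0 + (-330.6) + 7.4 = 1371.8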